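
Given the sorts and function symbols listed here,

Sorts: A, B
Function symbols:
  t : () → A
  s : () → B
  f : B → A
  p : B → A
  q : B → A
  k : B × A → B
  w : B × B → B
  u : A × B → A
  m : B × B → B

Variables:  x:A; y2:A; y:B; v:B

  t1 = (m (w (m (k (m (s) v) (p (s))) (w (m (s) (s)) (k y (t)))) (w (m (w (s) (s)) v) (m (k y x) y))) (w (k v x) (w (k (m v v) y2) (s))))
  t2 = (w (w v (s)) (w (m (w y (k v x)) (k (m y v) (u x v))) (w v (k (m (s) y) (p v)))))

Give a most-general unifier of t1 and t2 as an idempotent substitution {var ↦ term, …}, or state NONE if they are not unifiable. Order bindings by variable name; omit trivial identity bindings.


NONE (not unifiable)

head clash or occurs-check failure — not unifiable


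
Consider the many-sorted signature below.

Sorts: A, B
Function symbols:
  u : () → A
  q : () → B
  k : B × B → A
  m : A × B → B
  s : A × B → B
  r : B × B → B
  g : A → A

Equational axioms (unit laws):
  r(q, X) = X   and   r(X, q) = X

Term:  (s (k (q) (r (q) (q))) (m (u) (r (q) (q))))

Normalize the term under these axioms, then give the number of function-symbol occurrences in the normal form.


1. (s (k (q) (r (q) (q))) (m (u) (r (q) (q))))  →  (s (k (q) (q)) (m (u) (r (q) (q))))
2. (s (k (q) (q)) (m (u) (r (q) (q))))  →  (s (k (q) (q)) (m (u) (q)))
normal form: (s (k (q) (q)) (m (u) (q)))

size = 7


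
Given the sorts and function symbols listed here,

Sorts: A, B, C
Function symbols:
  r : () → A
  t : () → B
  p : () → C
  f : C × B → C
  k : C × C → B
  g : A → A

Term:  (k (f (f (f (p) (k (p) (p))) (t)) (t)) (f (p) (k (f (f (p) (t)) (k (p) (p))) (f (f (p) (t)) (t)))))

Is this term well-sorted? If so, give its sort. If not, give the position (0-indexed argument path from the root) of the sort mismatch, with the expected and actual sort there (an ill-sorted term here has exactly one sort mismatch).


        (p) : C
          (p) : C
          (p) : C
        (k (p) (p)) : B
      (f (p) (k (p) (p))) : C
      (t) : B
    (f (f (p) (k (p) (p))) (t)) : C
    (t) : B
  (f (f (f (p) (k (p) (p))) (t)) (t)) : C
    (p) : C
          (p) : C
          (t) : B
        (f (p) (t)) : C
          (p) : C
          (p) : C
        (k (p) (p)) : B
      (f (f (p) (t)) (k (p) (p))) : C
          (p) : C
          (t) : B
        (f (p) (t)) : C
        (t) : B
      (f (f (p) (t)) (t)) : C
    (k (f (f (p) (t)) (k (p) (p))) (f (f (p) (t)) (t))) : B
  (f (p) (k (f (f (p) (t)) (k (p) (p))) (f (f (p) (t)) (t)))) : C
(k (f (f (f (p) (k (p) (p))) (t)) (t)) (f (p) (k (f (f (p) (t)) (k (p) (p))) (f (f (p) (t)) (t))))) : B

well-sorted; sort = B


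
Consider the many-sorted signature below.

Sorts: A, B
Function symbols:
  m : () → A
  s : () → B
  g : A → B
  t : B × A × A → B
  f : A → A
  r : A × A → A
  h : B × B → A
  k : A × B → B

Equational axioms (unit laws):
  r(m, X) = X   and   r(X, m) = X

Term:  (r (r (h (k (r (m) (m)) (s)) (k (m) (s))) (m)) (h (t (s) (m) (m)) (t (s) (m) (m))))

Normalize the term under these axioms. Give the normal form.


1. (r (r (h (k (r (m) (m)) (s)) (k (m) (s))) (m)) (h (t (s) (m) (m)) (t (s) (m) (m))))  →  (r (h (k (r (m) (m)) (s)) (k (m) (s))) (h (t (s) (m) (m)) (t (s) (m) (m))))
2. (r (h (k (r (m) (m)) (s)) (k (m) (s))) (h (t (s) (m) (m)) (t (s) (m) (m))))  →  (r (h (k (m) (s)) (k (m) (s))) (h (t (s) (m) (m)) (t (s) (m) (m))))

normal form = (r (h (k (m) (s)) (k (m) (s))) (h (t (s) (m) (m)) (t (s) (m) (m))))


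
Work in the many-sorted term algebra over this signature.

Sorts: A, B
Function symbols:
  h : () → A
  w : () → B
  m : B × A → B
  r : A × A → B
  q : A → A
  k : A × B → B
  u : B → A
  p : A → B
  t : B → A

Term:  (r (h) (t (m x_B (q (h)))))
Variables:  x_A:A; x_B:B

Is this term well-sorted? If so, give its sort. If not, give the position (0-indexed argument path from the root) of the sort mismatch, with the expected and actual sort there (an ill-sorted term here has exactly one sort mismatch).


  (h) : A
      x_B : B
        (h) : A
      (q (h)) : A
    (m x_B (q (h))) : B
  (t (m x_B (q (h)))) : A
(r (h) (t (m x_B (q (h))))) : B

well-sorted; sort = B


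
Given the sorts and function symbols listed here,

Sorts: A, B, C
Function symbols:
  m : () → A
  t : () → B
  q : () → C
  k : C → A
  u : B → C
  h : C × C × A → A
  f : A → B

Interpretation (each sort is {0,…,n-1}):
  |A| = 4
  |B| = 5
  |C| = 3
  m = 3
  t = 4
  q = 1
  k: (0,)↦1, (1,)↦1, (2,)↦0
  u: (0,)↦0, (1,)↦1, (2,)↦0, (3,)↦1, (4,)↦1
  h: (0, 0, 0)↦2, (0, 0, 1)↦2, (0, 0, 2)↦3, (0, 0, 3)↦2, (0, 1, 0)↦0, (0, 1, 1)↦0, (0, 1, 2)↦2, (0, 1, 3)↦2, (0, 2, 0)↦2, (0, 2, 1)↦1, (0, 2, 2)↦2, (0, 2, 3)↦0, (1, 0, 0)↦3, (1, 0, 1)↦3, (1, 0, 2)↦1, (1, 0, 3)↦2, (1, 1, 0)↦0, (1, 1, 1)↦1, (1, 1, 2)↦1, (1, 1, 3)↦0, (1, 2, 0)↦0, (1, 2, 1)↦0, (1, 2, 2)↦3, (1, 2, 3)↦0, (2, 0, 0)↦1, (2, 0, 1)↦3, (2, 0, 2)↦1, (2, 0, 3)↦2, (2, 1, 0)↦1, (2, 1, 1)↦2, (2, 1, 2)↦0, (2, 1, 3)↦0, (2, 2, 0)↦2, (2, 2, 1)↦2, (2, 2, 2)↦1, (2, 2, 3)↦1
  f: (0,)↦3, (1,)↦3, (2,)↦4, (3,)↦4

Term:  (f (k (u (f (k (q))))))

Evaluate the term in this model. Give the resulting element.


value = 3

  q = 1
  (k (q)) = k(1,) = 1
  (f (k (q))) = f(1,) = 3
  (u (f (k (q)))) = u(3,) = 1
  (k (u (f (k (q))))) = k(1,) = 1
  (f (k (u (f (k (q)))))) = f(1,) = 3


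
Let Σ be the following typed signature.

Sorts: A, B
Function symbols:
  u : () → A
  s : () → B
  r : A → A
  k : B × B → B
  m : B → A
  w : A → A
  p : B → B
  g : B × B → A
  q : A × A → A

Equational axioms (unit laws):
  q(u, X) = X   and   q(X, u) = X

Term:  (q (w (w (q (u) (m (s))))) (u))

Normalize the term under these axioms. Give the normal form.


normal form = (w (w (m (s))))

1. (q (w (w (q (u) (m (s))))) (u))  →  (w (w (q (u) (m (s)))))
2. (w (w (q (u) (m (s)))))  →  (w (w (m (s))))


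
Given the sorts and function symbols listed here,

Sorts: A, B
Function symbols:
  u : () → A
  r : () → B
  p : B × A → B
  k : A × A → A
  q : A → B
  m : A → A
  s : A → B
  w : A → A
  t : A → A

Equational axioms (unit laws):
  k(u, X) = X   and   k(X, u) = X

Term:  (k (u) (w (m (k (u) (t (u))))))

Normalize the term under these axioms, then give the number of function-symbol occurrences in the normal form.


1. (k (u) (w (m (k (u) (t (u))))))  →  (w (m (k (u) (t (u)))))
2. (w (m (k (u) (t (u)))))  →  (w (m (t (u))))
normal form: (w (m (t (u))))

size = 4


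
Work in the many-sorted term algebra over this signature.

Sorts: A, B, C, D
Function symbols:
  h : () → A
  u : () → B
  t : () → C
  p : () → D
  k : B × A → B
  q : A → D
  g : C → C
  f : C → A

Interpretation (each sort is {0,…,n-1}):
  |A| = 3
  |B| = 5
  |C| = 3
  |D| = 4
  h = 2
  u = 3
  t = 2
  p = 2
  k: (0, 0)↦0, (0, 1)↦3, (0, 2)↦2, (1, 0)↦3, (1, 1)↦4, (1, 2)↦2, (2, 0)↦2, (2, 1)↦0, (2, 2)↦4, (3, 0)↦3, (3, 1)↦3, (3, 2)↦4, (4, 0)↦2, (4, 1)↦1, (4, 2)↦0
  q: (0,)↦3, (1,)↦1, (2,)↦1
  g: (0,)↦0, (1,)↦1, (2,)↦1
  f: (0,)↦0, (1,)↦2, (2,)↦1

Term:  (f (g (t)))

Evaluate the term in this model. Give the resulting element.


  t = 2
  (g (t)) = g(2,) = 1
  (f (g (t))) = f(1,) = 2

value = 2


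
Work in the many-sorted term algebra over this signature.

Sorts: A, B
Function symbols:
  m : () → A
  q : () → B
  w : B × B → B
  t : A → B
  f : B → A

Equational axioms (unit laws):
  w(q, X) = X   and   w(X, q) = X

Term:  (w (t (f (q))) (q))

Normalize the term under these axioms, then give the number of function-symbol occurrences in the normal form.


size = 3

1. (w (t (f (q))) (q))  →  (t (f (q)))
normal form: (t (f (q)))


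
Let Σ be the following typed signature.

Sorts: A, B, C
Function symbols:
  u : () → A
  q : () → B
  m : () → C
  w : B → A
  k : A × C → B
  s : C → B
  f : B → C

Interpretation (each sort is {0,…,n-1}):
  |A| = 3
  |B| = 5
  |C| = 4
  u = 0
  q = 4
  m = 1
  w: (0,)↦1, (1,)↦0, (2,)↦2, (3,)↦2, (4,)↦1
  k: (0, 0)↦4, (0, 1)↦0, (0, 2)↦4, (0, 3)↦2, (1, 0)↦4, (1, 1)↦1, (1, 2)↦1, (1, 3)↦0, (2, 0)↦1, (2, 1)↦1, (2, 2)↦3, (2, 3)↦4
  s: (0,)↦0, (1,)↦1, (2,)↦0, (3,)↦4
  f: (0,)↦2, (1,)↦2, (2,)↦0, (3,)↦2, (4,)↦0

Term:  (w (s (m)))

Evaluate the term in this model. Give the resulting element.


  m = 1
  (s (m)) = s(1,) = 1
  (w (s (m))) = w(1,) = 0

value = 0


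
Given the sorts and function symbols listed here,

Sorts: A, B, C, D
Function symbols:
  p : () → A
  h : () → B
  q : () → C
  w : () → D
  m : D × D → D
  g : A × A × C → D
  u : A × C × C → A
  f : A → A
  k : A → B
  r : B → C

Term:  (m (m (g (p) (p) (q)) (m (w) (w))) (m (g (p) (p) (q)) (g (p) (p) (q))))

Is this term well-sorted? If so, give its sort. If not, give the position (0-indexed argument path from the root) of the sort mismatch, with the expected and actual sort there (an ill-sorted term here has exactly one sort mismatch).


      (p) : A
      (p) : A
      (q) : C
    (g (p) (p) (q)) : D
      (w) : D
      (w) : D
    (m (w) (w)) : D
  (m (g (p) (p) (q)) (m (w) (w))) : D
      (p) : A
      (p) : A
      (q) : C
    (g (p) (p) (q)) : D
      (p) : A
      (p) : A
      (q) : C
    (g (p) (p) (q)) : D
  (m (g (p) (p) (q)) (g (p) (p) (q))) : D
(m (m (g (p) (p) (q)) (m (w) (w))) (m (g (p) (p) (q)) (g (p) (p) (q)))) : D

well-sorted; sort = D


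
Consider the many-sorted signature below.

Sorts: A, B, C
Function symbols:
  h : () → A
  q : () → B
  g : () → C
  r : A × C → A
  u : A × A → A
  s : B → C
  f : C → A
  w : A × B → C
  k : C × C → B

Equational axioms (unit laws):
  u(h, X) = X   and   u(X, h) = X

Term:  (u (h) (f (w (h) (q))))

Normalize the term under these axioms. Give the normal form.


normal form = (f (w (h) (q)))

1. (u (h) (f (w (h) (q))))  →  (f (w (h) (q)))


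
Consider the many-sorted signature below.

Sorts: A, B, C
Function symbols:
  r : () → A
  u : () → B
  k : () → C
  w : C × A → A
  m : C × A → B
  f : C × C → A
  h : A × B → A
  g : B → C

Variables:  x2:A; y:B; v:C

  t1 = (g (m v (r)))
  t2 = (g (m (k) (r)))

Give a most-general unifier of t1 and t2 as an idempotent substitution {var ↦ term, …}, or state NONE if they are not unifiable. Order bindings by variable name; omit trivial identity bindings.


{v ↦ (k)}


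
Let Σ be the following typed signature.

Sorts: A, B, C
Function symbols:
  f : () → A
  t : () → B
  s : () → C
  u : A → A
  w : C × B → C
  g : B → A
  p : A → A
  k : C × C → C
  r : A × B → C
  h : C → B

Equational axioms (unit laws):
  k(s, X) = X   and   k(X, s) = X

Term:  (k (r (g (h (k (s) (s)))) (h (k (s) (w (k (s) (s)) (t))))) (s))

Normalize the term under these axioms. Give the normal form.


normal form = (r (g (h (s))) (h (w (s) (t))))

1. (k (r (g (h (k (s) (s)))) (h (k (s) (w (k (s) (s)) (t))))) (s))  →  (r (g (h (k (s) (s)))) (h (k (s) (w (k (s) (s)) (t)))))
2. (r (g (h (k (s) (s)))) (h (k (s) (w (k (s) (s)) (t)))))  →  (r (g (h (s))) (h (k (s) (w (k (s) (s)) (t)))))
3. (r (g (h (s))) (h (k (s) (w (k (s) (s)) (t)))))  →  (r (g (h (s))) (h (w (k (s) (s)) (t))))
4. (r (g (h (s))) (h (w (k (s) (s)) (t))))  →  (r (g (h (s))) (h (w (s) (t))))


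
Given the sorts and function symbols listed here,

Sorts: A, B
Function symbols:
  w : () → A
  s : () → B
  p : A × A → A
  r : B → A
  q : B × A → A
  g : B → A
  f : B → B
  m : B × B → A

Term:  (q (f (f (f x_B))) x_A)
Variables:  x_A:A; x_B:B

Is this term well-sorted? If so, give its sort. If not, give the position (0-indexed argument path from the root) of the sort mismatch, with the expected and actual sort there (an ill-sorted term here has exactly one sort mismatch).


well-sorted; sort = A

        x_B : B
      (f x_B) : B
    (f (f x_B)) : B
  (f (f (f x_B))) : B
  x_A : A
(q (f (f (f x_B))) x_A) : A


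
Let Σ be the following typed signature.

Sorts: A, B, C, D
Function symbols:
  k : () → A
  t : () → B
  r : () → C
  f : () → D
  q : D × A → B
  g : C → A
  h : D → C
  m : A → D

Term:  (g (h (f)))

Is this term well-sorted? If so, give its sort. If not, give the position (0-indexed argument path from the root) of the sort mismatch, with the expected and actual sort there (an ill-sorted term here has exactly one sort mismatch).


    (f) : D
  (h (f)) : C
(g (h (f))) : A

well-sorted; sort = A


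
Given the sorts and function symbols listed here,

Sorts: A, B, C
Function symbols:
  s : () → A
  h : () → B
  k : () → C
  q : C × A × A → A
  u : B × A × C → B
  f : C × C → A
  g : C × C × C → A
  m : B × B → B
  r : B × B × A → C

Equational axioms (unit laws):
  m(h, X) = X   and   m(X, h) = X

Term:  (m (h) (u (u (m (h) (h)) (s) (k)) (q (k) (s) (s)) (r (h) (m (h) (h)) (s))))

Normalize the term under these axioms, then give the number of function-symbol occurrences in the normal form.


1. (m (h) (u (u (m (h) (h)) (s) (k)) (q (k) (s) (s)) (r (h) (m (h) (h)) (s))))  →  (u (u (m (h) (h)) (s) (k)) (q (k) (s) (s)) (r (h) (m (h) (h)) (s)))
2. (u (u (m (h) (h)) (s) (k)) (q (k) (s) (s)) (r (h) (m (h) (h)) (s)))  →  (u (u (h) (s) (k)) (q (k) (s) (s)) (r (h) (m (h) (h)) (s)))
3. (u (u (h) (s) (k)) (q (k) (s) (s)) (r (h) (m (h) (h)) (s)))  →  (u (u (h) (s) (k)) (q (k) (s) (s)) (r (h) (h) (s)))
normal form: (u (u (h) (s) (k)) (q (k) (s) (s)) (r (h) (h) (s)))

size = 13


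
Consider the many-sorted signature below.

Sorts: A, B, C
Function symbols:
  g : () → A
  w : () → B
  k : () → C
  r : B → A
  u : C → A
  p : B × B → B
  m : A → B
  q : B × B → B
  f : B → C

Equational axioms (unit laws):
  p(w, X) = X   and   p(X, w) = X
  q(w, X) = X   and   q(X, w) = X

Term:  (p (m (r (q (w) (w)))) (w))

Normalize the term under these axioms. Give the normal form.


1. (p (m (r (q (w) (w)))) (w))  →  (m (r (q (w) (w))))
2. (m (r (q (w) (w))))  →  (m (r (w)))

normal form = (m (r (w)))


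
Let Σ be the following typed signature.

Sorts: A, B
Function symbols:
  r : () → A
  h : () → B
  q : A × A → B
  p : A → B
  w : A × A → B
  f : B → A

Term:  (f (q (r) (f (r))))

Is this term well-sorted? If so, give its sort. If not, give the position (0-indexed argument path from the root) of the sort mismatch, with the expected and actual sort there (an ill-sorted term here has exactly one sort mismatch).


ill-sorted at position [0, 1, 0]: expected B, got A

    (r) : A
      (r) : A
    (f (r)) : ✗ arg 0 at [0, 1, 0] has sort A, expected B


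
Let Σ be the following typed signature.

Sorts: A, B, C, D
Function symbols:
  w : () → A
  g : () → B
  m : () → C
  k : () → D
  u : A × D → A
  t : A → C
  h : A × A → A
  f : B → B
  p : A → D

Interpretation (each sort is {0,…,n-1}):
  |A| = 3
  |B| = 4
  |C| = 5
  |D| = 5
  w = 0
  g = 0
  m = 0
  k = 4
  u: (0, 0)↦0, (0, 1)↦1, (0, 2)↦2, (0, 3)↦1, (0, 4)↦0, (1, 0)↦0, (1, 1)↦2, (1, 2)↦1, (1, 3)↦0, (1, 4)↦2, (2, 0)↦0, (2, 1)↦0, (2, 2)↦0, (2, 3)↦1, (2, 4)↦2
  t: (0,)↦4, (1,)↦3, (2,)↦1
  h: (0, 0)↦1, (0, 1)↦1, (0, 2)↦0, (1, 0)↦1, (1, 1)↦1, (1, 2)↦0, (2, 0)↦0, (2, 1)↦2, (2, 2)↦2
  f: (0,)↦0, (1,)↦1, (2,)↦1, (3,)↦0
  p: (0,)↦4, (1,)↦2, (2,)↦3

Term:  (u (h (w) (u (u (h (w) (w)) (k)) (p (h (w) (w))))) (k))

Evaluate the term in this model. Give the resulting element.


value = 2

  w = 0
  w = 0
  w = 0
  (h (w) (w)) = h(0, 0) = 1
  k = 4
  (u (h (w) (w)) (k)) = u(1, 4) = 2
  w = 0
  w = 0
  (h (w) (w)) = h(0, 0) = 1
  (p (h (w) (w))) = p(1,) = 2
  (u (u (h (w) (w)) (k)) (p (h (w) (w)))) = u(2, 2) = 0
  (h (w) (u (u (h (w) (w)) (k)) (p (h (w) (w))))) = h(0, 0) = 1
  k = 4
  (u (h (w) (u (u (h (w) (w)) (k)) (p (h (w) (w))))) (k)) = u(1, 4) = 2


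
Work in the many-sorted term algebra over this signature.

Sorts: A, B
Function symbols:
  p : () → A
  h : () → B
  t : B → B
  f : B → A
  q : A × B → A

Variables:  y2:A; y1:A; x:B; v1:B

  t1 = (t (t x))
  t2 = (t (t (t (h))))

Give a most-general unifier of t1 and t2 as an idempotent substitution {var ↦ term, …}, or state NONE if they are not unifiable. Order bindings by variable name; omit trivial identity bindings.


{x ↦ (t (h))}


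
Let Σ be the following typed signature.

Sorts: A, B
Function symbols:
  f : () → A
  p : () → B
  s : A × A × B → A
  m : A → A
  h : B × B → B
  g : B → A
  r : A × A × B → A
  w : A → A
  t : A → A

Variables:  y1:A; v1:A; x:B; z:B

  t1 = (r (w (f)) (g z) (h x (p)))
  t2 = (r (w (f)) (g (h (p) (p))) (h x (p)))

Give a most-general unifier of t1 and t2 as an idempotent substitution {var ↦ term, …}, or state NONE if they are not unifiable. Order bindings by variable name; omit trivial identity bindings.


{z ↦ (h (p) (p))}


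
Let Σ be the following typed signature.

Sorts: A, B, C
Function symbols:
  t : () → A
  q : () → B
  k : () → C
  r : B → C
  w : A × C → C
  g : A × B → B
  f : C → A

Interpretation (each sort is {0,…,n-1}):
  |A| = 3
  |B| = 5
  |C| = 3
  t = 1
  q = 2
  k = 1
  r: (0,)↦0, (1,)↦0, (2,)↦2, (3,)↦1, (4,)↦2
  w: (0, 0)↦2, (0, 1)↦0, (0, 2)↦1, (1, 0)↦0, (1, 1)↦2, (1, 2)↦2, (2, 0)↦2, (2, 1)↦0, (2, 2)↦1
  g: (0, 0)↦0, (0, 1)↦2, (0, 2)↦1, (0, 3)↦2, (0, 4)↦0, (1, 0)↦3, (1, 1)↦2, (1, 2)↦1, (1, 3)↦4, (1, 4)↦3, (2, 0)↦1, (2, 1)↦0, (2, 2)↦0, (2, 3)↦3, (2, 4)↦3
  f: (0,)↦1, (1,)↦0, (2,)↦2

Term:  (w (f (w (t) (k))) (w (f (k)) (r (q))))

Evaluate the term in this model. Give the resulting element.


  t = 1
  k = 1
  (w (t) (k)) = w(1, 1) = 2
  (f (w (t) (k))) = f(2,) = 2
  k = 1
  (f (k)) = f(1,) = 0
  q = 2
  (r (q)) = r(2,) = 2
  (w (f (k)) (r (q))) = w(0, 2) = 1
  (w (f (w (t) (k))) (w (f (k)) (r (q)))) = w(2, 1) = 0

value = 0


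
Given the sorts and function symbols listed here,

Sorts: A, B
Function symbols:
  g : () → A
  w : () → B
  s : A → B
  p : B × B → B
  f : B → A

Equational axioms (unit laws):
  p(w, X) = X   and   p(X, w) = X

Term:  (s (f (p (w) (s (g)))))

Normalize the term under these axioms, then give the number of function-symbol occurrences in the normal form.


size = 4

1. (s (f (p (w) (s (g)))))  →  (s (f (s (g))))
normal form: (s (f (s (g))))


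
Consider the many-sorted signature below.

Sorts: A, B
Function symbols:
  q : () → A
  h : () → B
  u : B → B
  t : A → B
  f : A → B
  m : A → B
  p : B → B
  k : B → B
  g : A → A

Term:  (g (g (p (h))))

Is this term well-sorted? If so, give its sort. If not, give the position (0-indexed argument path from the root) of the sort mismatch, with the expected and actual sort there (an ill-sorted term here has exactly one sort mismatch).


ill-sorted at position [0, 0]: expected A, got B

      (h) : B
    (p (h)) : B
  (g (p (h))) : ✗ arg 0 at [0, 0] has sort B, expected A


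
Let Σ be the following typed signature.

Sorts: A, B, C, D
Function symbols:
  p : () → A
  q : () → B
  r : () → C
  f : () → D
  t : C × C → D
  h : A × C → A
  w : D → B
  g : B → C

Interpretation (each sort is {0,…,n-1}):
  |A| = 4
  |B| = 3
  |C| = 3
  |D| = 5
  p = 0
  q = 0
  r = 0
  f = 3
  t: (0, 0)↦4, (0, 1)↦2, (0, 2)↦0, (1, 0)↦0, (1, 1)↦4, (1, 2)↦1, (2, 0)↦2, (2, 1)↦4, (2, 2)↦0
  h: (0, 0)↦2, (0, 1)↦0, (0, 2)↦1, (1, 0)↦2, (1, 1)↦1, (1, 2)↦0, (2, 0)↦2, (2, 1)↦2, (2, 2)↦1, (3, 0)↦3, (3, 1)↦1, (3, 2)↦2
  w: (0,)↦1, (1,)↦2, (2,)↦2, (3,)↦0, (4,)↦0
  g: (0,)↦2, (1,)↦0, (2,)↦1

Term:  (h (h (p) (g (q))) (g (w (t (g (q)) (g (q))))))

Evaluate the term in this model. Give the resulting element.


  p = 0
  q = 0
  (g (q)) = g(0,) = 2
  (h (p) (g (q))) = h(0, 2) = 1
  q = 0
  (g (q)) = g(0,) = 2
  q = 0
  (g (q)) = g(0,) = 2
  (t (g (q)) (g (q))) = t(2, 2) = 0
  (w (t (g (q)) (g (q)))) = w(0,) = 1
  (g (w (t (g (q)) (g (q))))) = g(1,) = 0
  (h (h (p) (g (q))) (g (w (t (g (q)) (g (q)))))) = h(1, 0) = 2

value = 2


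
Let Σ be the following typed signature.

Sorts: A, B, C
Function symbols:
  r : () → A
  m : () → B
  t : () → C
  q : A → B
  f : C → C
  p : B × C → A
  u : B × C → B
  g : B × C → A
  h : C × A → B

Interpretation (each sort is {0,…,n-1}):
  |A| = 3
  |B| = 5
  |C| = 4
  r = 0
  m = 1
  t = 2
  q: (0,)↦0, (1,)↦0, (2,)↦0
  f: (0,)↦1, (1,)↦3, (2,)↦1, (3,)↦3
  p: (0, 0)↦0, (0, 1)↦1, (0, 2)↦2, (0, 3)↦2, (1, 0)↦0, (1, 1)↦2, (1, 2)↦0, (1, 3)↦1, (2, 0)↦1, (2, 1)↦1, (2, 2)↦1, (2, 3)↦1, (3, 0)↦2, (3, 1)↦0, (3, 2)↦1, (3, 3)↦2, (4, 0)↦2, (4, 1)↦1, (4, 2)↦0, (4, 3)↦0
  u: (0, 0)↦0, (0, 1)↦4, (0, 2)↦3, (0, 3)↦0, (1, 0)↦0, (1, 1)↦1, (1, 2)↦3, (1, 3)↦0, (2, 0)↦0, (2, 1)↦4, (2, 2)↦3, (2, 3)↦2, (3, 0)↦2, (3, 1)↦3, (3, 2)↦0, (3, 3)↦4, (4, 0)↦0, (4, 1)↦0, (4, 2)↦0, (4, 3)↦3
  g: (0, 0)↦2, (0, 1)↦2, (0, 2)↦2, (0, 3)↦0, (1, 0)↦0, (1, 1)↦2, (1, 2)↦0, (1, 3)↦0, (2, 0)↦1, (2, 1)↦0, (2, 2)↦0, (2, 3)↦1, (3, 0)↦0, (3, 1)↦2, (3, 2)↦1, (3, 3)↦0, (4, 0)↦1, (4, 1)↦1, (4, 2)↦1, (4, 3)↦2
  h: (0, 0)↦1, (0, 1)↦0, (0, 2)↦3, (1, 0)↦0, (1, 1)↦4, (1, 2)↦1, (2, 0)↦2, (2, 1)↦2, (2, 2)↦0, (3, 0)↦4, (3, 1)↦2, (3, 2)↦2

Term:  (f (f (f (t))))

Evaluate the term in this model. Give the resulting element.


  t = 2
  (f (t)) = f(2,) = 1
  (f (f (t))) = f(1,) = 3
  (f (f (f (t)))) = f(3,) = 3

value = 3


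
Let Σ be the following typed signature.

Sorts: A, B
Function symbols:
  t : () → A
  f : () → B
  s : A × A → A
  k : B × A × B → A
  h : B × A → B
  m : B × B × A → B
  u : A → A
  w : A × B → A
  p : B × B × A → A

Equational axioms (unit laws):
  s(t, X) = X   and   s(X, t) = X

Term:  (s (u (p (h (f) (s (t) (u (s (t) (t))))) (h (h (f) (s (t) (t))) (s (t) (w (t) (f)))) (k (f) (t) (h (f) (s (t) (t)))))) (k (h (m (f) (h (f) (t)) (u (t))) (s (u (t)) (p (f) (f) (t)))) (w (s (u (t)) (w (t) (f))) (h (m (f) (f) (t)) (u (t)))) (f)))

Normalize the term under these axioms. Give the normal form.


1. (s (u (p (h (f) (s (t) (u (s (t) (t))))) (h (h (f) (s (t) (t))) (s (t) (w (t) (f)))) (k (f) (t) (h (f) (s (t) (t)))))) (k (h (m (f) (h (f) (t)) (u (t))) (s (u (t)) (p (f) (f) (t)))) (w (s (u (t)) (w (t) (f))) (h (m (f) (f) (t)) (u (t)))) (f)))  →  (s (u (p (h (f) (u (s (t) (t)))) (h (h (f) (s (t) (t))) (s (t) (w (t) (f)))) (k (f) (t) (h (f) (s (t) (t)))))) (k (h (m (f) (h (f) (t)) (u (t))) (s (u (t)) (p (f) (f) (t)))) (w (s (u (t)) (w (t) (f))) (h (m (f) (f) (t)) (u (t)))) (f)))
2. (s (u (p (h (f) (u (s (t) (t)))) (h (h (f) (s (t) (t))) (s (t) (w (t) (f)))) (k (f) (t) (h (f) (s (t) (t)))))) (k (h (m (f) (h (f) (t)) (u (t))) (s (u (t)) (p (f) (f) (t)))) (w (s (u (t)) (w (t) (f))) (h (m (f) (f) (t)) (u (t)))) (f)))  →  (s (u (p (h (f) (u (t))) (h (h (f) (s (t) (t))) (s (t) (w (t) (f)))) (k (f) (t) (h (f) (s (t) (t)))))) (k (h (m (f) (h (f) (t)) (u (t))) (s (u (t)) (p (f) (f) (t)))) (w (s (u (t)) (w (t) (f))) (h (m (f) (f) (t)) (u (t)))) (f)))
3. (s (u (p (h (f) (u (t))) (h (h (f) (s (t) (t))) (s (t) (w (t) (f)))) (k (f) (t) (h (f) (s (t) (t)))))) (k (h (m (f) (h (f) (t)) (u (t))) (s (u (t)) (p (f) (f) (t)))) (w (s (u (t)) (w (t) (f))) (h (m (f) (f) (t)) (u (t)))) (f)))  →  (s (u (p (h (f) (u (t))) (h (h (f) (t)) (s (t) (w (t) (f)))) (k (f) (t) (h (f) (s (t) (t)))))) (k (h (m (f) (h (f) (t)) (u (t))) (s (u (t)) (p (f) (f) (t)))) (w (s (u (t)) (w (t) (f))) (h (m (f) (f) (t)) (u (t)))) (f)))
4. (s (u (p (h (f) (u (t))) (h (h (f) (t)) (s (t) (w (t) (f)))) (k (f) (t) (h (f) (s (t) (t)))))) (k (h (m (f) (h (f) (t)) (u (t))) (s (u (t)) (p (f) (f) (t)))) (w (s (u (t)) (w (t) (f))) (h (m (f) (f) (t)) (u (t)))) (f)))  →  (s (u (p (h (f) (u (t))) (h (h (f) (t)) (w (t) (f))) (k (f) (t) (h (f) (s (t) (t)))))) (k (h (m (f) (h (f) (t)) (u (t))) (s (u (t)) (p (f) (f) (t)))) (w (s (u (t)) (w (t) (f))) (h (m (f) (f) (t)) (u (t)))) (f)))
5. (s (u (p (h (f) (u (t))) (h (h (f) (t)) (w (t) (f))) (k (f) (t) (h (f) (s (t) (t)))))) (k (h (m (f) (h (f) (t)) (u (t))) (s (u (t)) (p (f) (f) (t)))) (w (s (u (t)) (w (t) (f))) (h (m (f) (f) (t)) (u (t)))) (f)))  →  (s (u (p (h (f) (u (t))) (h (h (f) (t)) (w (t) (f))) (k (f) (t) (h (f) (t))))) (k (h (m (f) (h (f) (t)) (u (t))) (s (u (t)) (p (f) (f) (t)))) (w (s (u (t)) (w (t) (f))) (h (m (f) (f) (t)) (u (t)))) (f)))

normal form = (s (u (p (h (f) (u (t))) (h (h (f) (t)) (w (t) (f))) (k (f) (t) (h (f) (t))))) (k (h (m (f) (h (f) (t)) (u (t))) (s (u (t)) (p (f) (f) (t)))) (w (s (u (t)) (w (t) (f))) (h (m (f) (f) (t)) (u (t)))) (f)))


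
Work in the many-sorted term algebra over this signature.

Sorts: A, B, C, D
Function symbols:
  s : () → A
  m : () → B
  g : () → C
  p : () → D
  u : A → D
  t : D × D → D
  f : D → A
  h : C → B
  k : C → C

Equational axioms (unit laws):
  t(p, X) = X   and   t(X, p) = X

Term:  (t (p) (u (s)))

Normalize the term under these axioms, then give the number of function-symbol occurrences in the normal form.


1. (t (p) (u (s)))  →  (u (s))
normal form: (u (s))

size = 2


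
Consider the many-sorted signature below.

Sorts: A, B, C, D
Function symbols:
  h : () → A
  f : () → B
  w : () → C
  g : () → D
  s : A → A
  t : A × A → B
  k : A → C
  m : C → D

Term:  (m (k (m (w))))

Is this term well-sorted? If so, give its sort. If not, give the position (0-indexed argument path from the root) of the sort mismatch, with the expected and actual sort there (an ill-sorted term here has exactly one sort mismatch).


ill-sorted at position [0, 0]: expected A, got D

      (w) : C
    (m (w)) : D
  (k (m (w))) : ✗ arg 0 at [0, 0] has sort D, expected A


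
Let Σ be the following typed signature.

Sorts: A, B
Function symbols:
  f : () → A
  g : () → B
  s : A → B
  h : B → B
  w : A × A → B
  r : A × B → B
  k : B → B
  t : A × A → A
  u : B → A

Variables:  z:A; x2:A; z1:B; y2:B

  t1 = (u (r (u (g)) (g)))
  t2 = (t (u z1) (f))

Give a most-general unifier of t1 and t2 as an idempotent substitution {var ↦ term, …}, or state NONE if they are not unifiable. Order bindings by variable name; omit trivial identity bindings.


NONE (not unifiable)

head clash or occurs-check failure — not unifiable


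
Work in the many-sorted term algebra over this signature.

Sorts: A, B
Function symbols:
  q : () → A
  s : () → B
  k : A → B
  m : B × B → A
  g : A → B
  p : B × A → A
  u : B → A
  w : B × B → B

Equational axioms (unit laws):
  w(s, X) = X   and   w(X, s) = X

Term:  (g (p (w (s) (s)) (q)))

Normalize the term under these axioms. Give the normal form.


1. (g (p (w (s) (s)) (q)))  →  (g (p (s) (q)))

normal form = (g (p (s) (q)))


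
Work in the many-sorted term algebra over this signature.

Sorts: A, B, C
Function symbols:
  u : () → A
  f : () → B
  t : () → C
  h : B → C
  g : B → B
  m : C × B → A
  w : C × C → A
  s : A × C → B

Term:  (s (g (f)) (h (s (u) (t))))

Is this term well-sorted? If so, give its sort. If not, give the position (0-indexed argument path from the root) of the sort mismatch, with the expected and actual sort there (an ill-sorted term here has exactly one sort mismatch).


    (f) : B
  (g (f)) : B
      (u) : A
      (t) : C
    (s (u) (t)) : B
  (h (s (u) (t))) : C
(s (g (f)) (h (s (u) (t)))) : ✗ arg 0 at [0] has sort B, expected A

ill-sorted at position [0]: expected A, got B


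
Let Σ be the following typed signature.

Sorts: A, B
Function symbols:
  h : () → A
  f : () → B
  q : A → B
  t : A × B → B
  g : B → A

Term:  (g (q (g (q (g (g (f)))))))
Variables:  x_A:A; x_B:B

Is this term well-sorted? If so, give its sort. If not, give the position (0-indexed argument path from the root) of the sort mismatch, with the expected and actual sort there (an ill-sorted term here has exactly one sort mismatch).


ill-sorted at position [0, 0, 0, 0, 0]: expected B, got A

            (f) : B
          (g (f)) : A
        (g (g (f))) : ✗ arg 0 at [0, 0, 0, 0, 0] has sort A, expected B


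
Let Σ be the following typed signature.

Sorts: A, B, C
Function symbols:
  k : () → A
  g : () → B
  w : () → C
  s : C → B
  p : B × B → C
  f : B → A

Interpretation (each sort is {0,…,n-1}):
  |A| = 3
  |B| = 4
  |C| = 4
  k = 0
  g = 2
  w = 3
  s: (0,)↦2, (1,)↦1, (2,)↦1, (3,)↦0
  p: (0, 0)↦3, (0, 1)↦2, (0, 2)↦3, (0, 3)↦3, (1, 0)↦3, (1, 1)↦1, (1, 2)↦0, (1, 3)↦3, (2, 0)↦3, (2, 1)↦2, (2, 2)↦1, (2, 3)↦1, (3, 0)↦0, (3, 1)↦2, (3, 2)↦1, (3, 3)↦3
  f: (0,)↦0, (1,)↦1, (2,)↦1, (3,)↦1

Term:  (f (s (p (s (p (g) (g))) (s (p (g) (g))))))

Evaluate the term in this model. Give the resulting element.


  g = 2
  g = 2
  (p (g) (g)) = p(2, 2) = 1
  (s (p (g) (g))) = s(1,) = 1
  g = 2
  g = 2
  (p (g) (g)) = p(2, 2) = 1
  (s (p (g) (g))) = s(1,) = 1
  (p (s (p (g) (g))) (s (p (g) (g)))) = p(1, 1) = 1
  (s (p (s (p (g) (g))) (s (p (g) (g))))) = s(1,) = 1
  (f (s (p (s (p (g) (g))) (s (p (g) (g)))))) = f(1,) = 1

value = 1


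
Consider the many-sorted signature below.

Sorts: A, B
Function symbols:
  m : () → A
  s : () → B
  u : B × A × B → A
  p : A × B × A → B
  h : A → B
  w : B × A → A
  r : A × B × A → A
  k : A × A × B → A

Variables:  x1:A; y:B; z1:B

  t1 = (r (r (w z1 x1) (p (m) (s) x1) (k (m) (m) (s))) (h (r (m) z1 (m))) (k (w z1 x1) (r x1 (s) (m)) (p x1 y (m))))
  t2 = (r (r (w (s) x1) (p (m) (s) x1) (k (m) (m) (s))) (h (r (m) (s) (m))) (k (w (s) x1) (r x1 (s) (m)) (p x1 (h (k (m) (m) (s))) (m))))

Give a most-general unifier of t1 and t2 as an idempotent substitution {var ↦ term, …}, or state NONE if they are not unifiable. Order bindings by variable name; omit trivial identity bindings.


{y ↦ (h (k (m) (m) (s))), z1 ↦ (s)}


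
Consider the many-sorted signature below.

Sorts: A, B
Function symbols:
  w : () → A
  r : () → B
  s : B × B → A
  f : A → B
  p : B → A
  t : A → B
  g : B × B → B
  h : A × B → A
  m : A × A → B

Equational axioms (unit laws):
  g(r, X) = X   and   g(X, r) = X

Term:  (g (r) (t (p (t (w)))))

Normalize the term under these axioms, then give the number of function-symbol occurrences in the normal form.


1. (g (r) (t (p (t (w)))))  →  (t (p (t (w))))
normal form: (t (p (t (w))))

size = 4


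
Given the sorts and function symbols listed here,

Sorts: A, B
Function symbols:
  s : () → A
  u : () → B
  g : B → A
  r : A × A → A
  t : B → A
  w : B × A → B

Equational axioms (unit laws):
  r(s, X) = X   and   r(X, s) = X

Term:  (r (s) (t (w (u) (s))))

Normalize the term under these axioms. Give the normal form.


normal form = (t (w (u) (s)))

1. (r (s) (t (w (u) (s))))  →  (t (w (u) (s)))


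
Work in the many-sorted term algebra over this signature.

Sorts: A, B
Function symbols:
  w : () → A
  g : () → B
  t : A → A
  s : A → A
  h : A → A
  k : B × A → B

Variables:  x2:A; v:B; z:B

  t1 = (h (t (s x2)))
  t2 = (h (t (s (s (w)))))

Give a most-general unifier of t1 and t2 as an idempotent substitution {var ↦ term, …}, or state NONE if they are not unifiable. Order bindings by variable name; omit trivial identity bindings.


{x2 ↦ (s (w))}


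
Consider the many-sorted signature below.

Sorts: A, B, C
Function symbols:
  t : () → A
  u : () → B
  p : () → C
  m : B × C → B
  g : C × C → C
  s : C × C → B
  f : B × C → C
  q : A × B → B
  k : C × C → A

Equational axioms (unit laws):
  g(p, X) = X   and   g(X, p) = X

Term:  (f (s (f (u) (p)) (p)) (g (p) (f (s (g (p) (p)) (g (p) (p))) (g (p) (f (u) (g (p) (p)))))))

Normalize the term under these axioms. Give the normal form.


1. (f (s (f (u) (p)) (p)) (g (p) (f (s (g (p) (p)) (g (p) (p))) (g (p) (f (u) (g (p) (p)))))))  →  (f (s (f (u) (p)) (p)) (f (s (g (p) (p)) (g (p) (p))) (g (p) (f (u) (g (p) (p))))))
2. (f (s (f (u) (p)) (p)) (f (s (g (p) (p)) (g (p) (p))) (g (p) (f (u) (g (p) (p))))))  →  (f (s (f (u) (p)) (p)) (f (s (p) (g (p) (p))) (g (p) (f (u) (g (p) (p))))))
3. (f (s (f (u) (p)) (p)) (f (s (p) (g (p) (p))) (g (p) (f (u) (g (p) (p))))))  →  (f (s (f (u) (p)) (p)) (f (s (p) (p)) (g (p) (f (u) (g (p) (p))))))
4. (f (s (f (u) (p)) (p)) (f (s (p) (p)) (g (p) (f (u) (g (p) (p))))))  →  (f (s (f (u) (p)) (p)) (f (s (p) (p)) (f (u) (g (p) (p)))))
5. (f (s (f (u) (p)) (p)) (f (s (p) (p)) (f (u) (g (p) (p)))))  →  (f (s (f (u) (p)) (p)) (f (s (p) (p)) (f (u) (p))))

normal form = (f (s (f (u) (p)) (p)) (f (s (p) (p)) (f (u) (p))))


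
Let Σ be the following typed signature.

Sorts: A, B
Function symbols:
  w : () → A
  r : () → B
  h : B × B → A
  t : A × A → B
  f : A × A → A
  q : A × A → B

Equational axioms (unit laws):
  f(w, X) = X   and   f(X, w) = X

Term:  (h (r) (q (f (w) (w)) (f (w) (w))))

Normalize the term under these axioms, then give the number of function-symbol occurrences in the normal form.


1. (h (r) (q (f (w) (w)) (f (w) (w))))  →  (h (r) (q (w) (f (w) (w))))
2. (h (r) (q (w) (f (w) (w))))  →  (h (r) (q (w) (w)))
normal form: (h (r) (q (w) (w)))

size = 5


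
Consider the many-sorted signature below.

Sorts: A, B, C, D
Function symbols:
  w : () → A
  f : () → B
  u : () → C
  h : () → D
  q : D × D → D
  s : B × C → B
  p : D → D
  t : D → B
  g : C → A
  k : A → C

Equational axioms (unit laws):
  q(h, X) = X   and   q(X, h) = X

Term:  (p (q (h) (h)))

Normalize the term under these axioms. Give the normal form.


normal form = (p (h))

1. (p (q (h) (h)))  →  (p (h))


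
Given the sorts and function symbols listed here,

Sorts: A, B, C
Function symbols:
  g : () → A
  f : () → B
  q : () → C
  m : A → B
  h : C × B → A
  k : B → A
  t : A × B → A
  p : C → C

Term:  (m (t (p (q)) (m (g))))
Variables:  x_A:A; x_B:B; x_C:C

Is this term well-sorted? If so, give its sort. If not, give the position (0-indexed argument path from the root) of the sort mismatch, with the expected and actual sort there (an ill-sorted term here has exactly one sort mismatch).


ill-sorted at position [0, 0]: expected A, got C

      (q) : C
    (p (q)) : C
      (g) : A
    (m (g)) : B
  (t (p (q)) (m (g))) : ✗ arg 0 at [0, 0] has sort C, expected A


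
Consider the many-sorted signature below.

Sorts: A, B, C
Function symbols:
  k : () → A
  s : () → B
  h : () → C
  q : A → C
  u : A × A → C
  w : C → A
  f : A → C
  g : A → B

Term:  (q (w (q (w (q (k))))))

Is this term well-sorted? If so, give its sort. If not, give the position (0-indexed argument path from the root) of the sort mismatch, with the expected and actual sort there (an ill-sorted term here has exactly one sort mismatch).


well-sorted; sort = C

          (k) : A
        (q (k)) : C
      (w (q (k))) : A
    (q (w (q (k)))) : C
  (w (q (w (q (k))))) : A
(q (w (q (w (q (k)))))) : C


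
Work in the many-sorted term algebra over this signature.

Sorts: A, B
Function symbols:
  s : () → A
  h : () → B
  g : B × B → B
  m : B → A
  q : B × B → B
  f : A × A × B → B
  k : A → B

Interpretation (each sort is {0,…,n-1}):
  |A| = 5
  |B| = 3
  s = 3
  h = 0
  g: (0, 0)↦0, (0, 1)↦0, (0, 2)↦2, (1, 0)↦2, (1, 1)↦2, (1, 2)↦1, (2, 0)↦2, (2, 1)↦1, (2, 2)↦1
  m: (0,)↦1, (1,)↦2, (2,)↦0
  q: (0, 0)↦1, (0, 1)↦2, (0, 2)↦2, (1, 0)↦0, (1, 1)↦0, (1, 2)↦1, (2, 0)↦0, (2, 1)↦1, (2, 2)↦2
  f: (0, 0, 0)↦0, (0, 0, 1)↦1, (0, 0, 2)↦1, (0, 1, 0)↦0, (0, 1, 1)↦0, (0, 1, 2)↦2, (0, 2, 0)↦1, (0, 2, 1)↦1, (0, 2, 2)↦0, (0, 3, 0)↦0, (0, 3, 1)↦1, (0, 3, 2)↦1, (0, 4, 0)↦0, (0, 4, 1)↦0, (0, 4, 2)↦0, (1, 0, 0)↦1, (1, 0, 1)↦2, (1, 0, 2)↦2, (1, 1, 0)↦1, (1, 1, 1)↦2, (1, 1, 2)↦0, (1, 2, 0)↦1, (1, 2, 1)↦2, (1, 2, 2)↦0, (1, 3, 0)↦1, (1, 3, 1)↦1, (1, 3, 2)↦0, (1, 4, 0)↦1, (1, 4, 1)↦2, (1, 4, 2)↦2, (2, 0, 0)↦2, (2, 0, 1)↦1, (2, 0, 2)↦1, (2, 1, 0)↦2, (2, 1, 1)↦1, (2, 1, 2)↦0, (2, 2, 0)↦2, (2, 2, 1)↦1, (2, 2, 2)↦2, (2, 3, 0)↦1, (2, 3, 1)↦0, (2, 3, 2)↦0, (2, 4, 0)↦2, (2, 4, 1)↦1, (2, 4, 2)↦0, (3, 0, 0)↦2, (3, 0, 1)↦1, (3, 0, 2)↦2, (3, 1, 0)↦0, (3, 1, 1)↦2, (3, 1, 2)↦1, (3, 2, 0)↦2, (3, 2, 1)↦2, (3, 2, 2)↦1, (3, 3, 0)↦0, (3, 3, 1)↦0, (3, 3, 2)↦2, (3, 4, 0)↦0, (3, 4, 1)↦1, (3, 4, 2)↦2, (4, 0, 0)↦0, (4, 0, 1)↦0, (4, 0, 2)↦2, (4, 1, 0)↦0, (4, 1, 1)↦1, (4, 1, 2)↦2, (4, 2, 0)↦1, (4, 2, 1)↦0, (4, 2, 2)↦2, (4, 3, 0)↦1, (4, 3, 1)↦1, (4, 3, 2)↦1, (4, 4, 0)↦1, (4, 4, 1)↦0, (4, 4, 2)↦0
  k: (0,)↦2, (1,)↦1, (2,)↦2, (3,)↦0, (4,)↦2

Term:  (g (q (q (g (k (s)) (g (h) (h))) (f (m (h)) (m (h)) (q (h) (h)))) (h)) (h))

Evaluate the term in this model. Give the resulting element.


value = 0

  s = 3
  (k (s)) = k(3,) = 0
  h = 0
  h = 0
  (g (h) (h)) = g(0, 0) = 0
  (g (k (s)) (g (h) (h))) = g(0, 0) = 0
  h = 0
  (m (h)) = m(0,) = 1
  h = 0
  (m (h)) = m(0,) = 1
  h = 0
  h = 0
  (q (h) (h)) = q(0, 0) = 1
  (f (m (h)) (m (h)) (q (h) (h))) = f(1, 1, 1) = 2
  (q (g (k (s)) (g (h) (h))) (f (m (h)) (m (h)) (q (h) (h)))) = q(0, 2) = 2
  h = 0
  (q (q (g (k (s)) (g (h) (h))) (f (m (h)) (m (h)) (q (h) (h)))) (h)) = q(2, 0) = 0
  h = 0
  (g (q (q (g (k (s)) (g (h) (h))) (f (m (h)) (m (h)) (q (h) (h)))) (h)) (h)) = g(0, 0) = 0


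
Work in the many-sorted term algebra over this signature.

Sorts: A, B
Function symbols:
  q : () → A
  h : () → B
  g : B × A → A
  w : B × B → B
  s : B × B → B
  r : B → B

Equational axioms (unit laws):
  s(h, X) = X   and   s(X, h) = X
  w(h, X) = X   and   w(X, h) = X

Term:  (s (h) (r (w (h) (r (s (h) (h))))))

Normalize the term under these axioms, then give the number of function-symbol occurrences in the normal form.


1. (s (h) (r (w (h) (r (s (h) (h))))))  →  (r (w (h) (r (s (h) (h)))))
2. (r (w (h) (r (s (h) (h)))))  →  (r (r (s (h) (h))))
3. (r (r (s (h) (h))))  →  (r (r (h)))
normal form: (r (r (h)))

size = 3


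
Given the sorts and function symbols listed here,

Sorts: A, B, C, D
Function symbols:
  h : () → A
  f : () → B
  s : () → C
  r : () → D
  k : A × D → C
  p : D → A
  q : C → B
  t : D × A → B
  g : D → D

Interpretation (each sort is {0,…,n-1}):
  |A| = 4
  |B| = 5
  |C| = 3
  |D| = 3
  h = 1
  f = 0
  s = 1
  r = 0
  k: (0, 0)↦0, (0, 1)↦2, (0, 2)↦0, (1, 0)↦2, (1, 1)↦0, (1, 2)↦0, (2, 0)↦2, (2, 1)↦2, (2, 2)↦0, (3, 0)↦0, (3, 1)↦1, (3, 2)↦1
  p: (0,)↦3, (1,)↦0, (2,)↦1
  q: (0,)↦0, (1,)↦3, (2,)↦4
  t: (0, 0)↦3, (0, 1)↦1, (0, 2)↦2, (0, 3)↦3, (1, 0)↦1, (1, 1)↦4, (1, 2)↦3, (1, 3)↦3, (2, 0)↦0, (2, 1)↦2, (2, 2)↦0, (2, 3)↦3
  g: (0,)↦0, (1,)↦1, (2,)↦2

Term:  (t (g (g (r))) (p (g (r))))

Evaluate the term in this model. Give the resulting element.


value = 3

  r = 0
  (g (r)) = g(0,) = 0
  (g (g (r))) = g(0,) = 0
  r = 0
  (g (r)) = g(0,) = 0
  (p (g (r))) = p(0,) = 3
  (t (g (g (r))) (p (g (r)))) = t(0, 3) = 3


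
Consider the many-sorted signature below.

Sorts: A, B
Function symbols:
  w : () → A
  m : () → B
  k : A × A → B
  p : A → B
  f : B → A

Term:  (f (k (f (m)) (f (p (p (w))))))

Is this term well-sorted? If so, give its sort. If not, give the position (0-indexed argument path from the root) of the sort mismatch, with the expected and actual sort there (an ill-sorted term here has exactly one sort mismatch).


ill-sorted at position [0, 1, 0, 0]: expected A, got B

      (m) : B
    (f (m)) : A
          (w) : A
        (p (w)) : B
      (p (p (w))) : ✗ arg 0 at [0, 1, 0, 0] has sort B, expected A


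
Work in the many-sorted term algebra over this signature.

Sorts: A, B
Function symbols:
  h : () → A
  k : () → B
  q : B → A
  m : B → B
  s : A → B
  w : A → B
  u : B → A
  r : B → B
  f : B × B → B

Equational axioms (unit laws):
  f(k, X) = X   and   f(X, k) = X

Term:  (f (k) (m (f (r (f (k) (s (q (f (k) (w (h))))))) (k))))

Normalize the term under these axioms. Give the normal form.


1. (f (k) (m (f (r (f (k) (s (q (f (k) (w (h))))))) (k))))  →  (m (f (r (f (k) (s (q (f (k) (w (h))))))) (k)))
2. (m (f (r (f (k) (s (q (f (k) (w (h))))))) (k)))  →  (m (r (f (k) (s (q (f (k) (w (h))))))))
3. (m (r (f (k) (s (q (f (k) (w (h))))))))  →  (m (r (s (q (f (k) (w (h)))))))
4. (m (r (s (q (f (k) (w (h)))))))  →  (m (r (s (q (w (h))))))

normal form = (m (r (s (q (w (h))))))
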